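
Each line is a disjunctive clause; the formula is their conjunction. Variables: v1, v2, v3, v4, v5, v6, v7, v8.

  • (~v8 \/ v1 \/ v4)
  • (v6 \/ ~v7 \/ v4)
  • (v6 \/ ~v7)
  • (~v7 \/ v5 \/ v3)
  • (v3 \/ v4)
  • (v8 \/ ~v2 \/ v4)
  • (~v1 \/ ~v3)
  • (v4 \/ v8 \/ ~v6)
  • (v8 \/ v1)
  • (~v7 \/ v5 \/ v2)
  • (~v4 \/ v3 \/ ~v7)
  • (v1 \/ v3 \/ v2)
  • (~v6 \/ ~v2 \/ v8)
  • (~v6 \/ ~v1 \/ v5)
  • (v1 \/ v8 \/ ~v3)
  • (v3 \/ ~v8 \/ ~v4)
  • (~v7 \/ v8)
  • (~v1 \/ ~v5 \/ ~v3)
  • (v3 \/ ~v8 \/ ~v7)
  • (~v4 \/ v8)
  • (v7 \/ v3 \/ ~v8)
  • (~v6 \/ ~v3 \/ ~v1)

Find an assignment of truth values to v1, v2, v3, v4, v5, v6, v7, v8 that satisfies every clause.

v1=False, v2=False, v3=True, v4=True, v5=True, v6=False, v7=False, v8=True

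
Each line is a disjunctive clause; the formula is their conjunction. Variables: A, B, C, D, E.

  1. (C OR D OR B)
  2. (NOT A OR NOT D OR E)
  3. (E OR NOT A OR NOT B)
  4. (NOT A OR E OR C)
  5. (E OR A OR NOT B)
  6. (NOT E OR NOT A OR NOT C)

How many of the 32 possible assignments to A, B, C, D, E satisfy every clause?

Split on A, then E.
  A=T, E=T: remaining (B,C,D) ∈ {(F,F,T); (T,F,F); (T,F,T)} — 3.
  A=T, E=F: remaining (B,C,D) ∈ {(F,T,F)} — 1.
  A=F, E=T: 7 of the 8 assignments to (B,C,D) work.
  A=F, E=F: remaining (B,C,D) ∈ {(F,F,T); (F,T,F); (F,T,T)} — 3.
Total: 3 + 1 + 7 + 3 = 14.

14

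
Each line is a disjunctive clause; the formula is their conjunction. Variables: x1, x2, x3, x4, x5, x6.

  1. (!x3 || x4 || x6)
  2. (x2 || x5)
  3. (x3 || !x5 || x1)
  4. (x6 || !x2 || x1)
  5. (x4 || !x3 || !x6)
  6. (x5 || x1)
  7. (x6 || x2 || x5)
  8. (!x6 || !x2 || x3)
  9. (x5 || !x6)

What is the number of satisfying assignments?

16

Split on x6, then x5.
  x6=1, x5=1: 6 of the 16 assignments to (x1,x2,x3,x4) work.
  x6=1, x5=0: a clause becomes empty — 0.
  x6=0, x5=1: 7 of the 16 assignments to (x1,x2,x3,x4) work.
  x6=0, x5=0: remaining (x1,x2,x3,x4) ∈ {(1,1,0,0); (1,1,0,1); (1,1,1,1)} — 3.
Total: 6 + 0 + 7 + 3 = 16.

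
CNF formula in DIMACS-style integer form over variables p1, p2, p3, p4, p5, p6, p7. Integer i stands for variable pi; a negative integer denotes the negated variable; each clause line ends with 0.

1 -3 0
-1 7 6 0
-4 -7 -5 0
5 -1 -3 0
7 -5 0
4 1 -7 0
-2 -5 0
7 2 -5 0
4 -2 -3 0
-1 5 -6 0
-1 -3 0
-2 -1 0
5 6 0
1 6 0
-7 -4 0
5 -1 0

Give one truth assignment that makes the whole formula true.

p1=0  p2=1  p3=0  p4=1  p5=0  p6=1  p7=0

Check each clause:
  1. (¬p3 ∨ p1) — ¬p3 is true.
  2. (¬p1 ∨ p7 ∨ p6) — ¬p1 is true.
  3. (¬p7 ∨ ¬p4 ∨ ¬p5) — ¬p7 is true.
  4. (p5 ∨ ¬p1 ∨ ¬p3) — ¬p3 is true.
  5. (¬p5 ∨ p7) — ¬p5 is true.
  6. (¬p7 ∨ p1 ∨ p4) — ¬p7 is true.
  7. (¬p5 ∨ ¬p2) — ¬p5 is true.
  8. (¬p5 ∨ p2 ∨ p7) — p2 is true.
  9. (¬p3 ∨ ¬p2 ∨ p4) — p4 is true.
  10. (¬p1 ∨ ¬p6 ∨ p5) — ¬p1 is true.
  11. (¬p3 ∨ ¬p1) — ¬p3 is true.
  12. (¬p2 ∨ ¬p1) — ¬p1 is true.
  13. (p5 ∨ p6) — p6 is true.
  14. (p6 ∨ p1) — p6 is true.
  15. (¬p7 ∨ ¬p4) — ¬p7 is true.
  16. (p5 ∨ ¬p1) — ¬p1 is true.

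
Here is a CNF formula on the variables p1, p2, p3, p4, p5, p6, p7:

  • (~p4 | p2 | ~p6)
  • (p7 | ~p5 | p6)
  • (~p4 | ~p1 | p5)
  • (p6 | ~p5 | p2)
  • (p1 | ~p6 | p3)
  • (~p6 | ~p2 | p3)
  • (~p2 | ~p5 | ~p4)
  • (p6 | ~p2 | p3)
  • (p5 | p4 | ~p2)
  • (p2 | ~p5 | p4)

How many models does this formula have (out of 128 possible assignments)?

Case analysis on p2 and p5:
  p2=T, p5=T: p1 free; 3 ways for (p3,p4,p6,p7) × 2^1 = 6.
  p2=T, p5=F: remaining (p1,p3,p4,p6,p7) ∈ {(F,T,T,F,F); (F,T,T,F,T); (F,T,T,T,F); (F,T,T,T,T)} — 4.
  p2=F, p5=T: a clause becomes empty — 0.
  p2=F, p5=F: p7 free; 9 ways for (p1,p3,p4,p6) × 2^1 = 18.
Total: 6 + 4 + 0 + 18 = 28.

28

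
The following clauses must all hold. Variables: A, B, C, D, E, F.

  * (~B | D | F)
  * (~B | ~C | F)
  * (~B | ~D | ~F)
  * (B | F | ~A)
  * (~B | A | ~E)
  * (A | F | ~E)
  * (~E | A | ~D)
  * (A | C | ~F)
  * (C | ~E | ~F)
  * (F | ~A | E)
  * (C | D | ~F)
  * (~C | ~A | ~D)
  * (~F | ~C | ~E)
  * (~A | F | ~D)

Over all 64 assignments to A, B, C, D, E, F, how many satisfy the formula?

Case analysis on F and A:
  F=1, A=1: remaining (B,C,D,E) ∈ {(0,0,1,0); (0,1,0,0); (1,1,0,0)} — 3.
  F=1, A=0: remaining (B,C,D,E) ∈ {(0,1,0,0); (0,1,1,0); (1,1,0,0)} — 3.
  F=0, A=1: a clause becomes empty — 0.
  F=0, A=0: 5 of the 16 assignments to (B,C,D,E) work.
Total: 3 + 3 + 0 + 5 = 11.

11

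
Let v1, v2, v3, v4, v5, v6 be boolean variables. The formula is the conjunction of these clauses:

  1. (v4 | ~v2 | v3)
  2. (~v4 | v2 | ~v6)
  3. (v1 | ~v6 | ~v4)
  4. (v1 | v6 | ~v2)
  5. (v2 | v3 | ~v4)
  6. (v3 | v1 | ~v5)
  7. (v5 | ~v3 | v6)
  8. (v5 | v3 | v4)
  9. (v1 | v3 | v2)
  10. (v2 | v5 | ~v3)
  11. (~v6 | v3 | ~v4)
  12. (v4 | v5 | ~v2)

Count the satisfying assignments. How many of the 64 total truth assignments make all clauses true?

16

Split on v3, then v2.
  v3=1, v2=1: 6 of the 16 assignments to (v1,v4,v5,v6) work.
  v3=1, v2=0: v1 free; 3 ways for (v4,v5,v6) × 2^1 = 6.
  v3=0, v2=1: remaining (v1,v4,v5,v6) ∈ {(1,1,0,0); (1,1,1,0)} — 2.
  v3=0, v2=0: remaining (v1,v4,v5,v6) ∈ {(1,0,1,0); (1,0,1,1)} — 2.
Total: 6 + 6 + 2 + 2 = 16.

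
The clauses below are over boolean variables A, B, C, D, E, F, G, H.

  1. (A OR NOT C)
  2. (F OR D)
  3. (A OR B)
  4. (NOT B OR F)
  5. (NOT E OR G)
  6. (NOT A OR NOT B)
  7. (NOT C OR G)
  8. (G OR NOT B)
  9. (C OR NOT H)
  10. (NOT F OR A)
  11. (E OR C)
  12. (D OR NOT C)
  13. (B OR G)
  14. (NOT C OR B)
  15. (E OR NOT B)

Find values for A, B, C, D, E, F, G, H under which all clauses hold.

G occurs only positively in the remaining clauses — set G = True.
Pure literal: H appears only negated; assign H = False.
Try A = True.
  then B is forced to False.
  then C is forced to False.
  then E is forced to True.
Try D = False.
  then F is forced to True.
Every clause has at least one true literal under this assignment.

A=1, B=0, C=0, D=0, E=1, F=1, G=1, H=0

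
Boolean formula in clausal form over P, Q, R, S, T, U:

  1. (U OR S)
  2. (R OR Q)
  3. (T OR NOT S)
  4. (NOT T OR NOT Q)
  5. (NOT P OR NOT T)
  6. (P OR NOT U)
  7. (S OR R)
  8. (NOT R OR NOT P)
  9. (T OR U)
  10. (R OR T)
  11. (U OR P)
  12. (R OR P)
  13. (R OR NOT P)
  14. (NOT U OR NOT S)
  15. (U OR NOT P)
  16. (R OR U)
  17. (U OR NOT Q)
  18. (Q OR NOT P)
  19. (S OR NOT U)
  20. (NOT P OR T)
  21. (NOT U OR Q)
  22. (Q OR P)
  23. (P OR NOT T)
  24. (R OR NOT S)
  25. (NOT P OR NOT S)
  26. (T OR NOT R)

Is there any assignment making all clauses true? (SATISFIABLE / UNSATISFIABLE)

UNSATISFIABLE

P = True:
  propagation gives T=False; an empty clause results — contradiction.
P = False:
  propagation gives U=False; an empty clause results — contradiction.
Every branch closes, so no satisfying assignment exists.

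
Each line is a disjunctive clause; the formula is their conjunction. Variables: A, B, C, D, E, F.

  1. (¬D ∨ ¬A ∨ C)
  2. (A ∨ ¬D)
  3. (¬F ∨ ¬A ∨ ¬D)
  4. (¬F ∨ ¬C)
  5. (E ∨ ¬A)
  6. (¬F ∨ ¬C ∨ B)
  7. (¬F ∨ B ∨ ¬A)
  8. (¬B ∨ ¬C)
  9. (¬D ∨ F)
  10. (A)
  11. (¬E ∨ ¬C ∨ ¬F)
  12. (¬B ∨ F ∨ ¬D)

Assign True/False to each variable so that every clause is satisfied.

(A) is a unit clause, so A = True.
The clause (E) is unit: E must be True.
Pure literal: D appears only negated; assign D = False.
Try B = True.
  then C is forced to False.
F is now unconstrained; take F = True.
Check each clause:
  1. (C ∨ ¬A ∨ ¬D) — ¬D is true.
  2. (A ∨ ¬D) — A is true.
  3. (¬D ∨ ¬F ∨ ¬A) — ¬D is true.
  4. (¬C ∨ ¬F) — ¬C is true.
  5. (¬A ∨ E) — E is true.
  6. (¬C ∨ B ∨ ¬F) — B is true.
  7. (¬A ∨ ¬F ∨ B) — B is true.
  8. (¬B ∨ ¬C) — ¬C is true.
  9. (F ∨ ¬D) — ¬D is true.
  10. (A) — A is true.
  11. (¬E ∨ ¬C ∨ ¬F) — ¬C is true.
  12. (¬B ∨ ¬D ∨ F) — ¬D is true.

A=True, B=True, C=False, D=False, E=True, F=True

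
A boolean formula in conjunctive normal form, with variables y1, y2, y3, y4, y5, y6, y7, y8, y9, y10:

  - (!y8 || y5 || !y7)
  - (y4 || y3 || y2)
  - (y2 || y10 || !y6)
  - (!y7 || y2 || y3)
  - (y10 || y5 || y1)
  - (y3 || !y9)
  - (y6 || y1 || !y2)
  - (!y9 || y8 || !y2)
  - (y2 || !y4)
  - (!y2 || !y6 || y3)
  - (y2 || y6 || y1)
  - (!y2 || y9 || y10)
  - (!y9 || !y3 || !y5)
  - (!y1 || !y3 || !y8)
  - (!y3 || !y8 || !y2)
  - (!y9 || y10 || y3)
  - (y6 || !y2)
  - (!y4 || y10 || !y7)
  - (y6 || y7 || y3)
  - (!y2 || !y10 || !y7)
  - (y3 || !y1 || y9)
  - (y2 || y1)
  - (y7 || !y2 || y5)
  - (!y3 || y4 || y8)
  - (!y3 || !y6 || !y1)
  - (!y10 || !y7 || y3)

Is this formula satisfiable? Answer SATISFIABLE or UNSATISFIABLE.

SATISFIABLE

Branch on y1: take y1 = False.
  then y2 is forced to True.
  then y6 is forced to True.
  then y3 is forced to True.
  then y8 is forced to False.
  then y9 is forced to False.
  then y10 is forced to True.
  then y7 is forced to False.
  then y5 is forced to True.
  then y4 is forced to True.
So y1 = F  y2 = T  y3 = T  y4 = T  y5 = T  y6 = T  y7 = F  y8 = F  y9 = F  y10 = T is a satisfying assignment.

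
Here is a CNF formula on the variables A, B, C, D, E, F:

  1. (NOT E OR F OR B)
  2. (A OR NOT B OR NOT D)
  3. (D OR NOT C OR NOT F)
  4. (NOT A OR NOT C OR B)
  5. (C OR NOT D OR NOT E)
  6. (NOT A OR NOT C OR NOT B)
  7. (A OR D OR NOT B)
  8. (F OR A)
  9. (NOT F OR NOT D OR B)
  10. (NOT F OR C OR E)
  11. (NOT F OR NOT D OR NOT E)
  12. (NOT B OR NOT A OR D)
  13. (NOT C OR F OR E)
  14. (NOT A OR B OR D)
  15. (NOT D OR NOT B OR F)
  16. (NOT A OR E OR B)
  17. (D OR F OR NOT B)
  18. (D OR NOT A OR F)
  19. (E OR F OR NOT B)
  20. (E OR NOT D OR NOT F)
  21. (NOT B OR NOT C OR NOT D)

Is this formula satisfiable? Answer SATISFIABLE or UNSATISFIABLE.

Branch on A: take A = False.
  then F is forced to True.
The remaining clauses are satisfied by B = False, C = False, D = False, E = True.
Every clause has at least one true literal under this assignment.
So A=F  B=F  C=F  D=F  E=T  F=T is a satisfying assignment.

SATISFIABLE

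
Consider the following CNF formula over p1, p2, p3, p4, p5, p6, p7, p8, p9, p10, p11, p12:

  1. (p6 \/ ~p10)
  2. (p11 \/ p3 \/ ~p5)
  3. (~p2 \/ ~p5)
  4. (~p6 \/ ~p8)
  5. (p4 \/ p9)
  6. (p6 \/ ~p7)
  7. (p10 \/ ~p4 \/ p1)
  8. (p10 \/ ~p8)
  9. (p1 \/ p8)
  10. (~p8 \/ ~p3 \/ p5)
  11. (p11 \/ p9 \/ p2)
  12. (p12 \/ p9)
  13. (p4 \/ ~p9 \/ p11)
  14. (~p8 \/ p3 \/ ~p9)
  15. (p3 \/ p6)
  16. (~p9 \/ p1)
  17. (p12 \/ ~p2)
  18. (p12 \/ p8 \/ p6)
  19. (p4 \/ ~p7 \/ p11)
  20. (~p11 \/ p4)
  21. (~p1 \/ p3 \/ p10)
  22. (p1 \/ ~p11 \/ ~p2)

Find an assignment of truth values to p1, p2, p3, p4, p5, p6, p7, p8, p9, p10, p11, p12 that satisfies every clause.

p1=T, p2=F, p3=T, p4=T, p5=T, p6=T, p7=T, p8=F, p9=T, p10=F, p11=T, p12=F

Branch on p1: take p1 = True.
Try p2 = False.
For the remaining variables, p3 = True, p4 = True, p5 = True, p6 = True, p7 = True, p8 = False, p9 = True, p10 = False, p11 = True, p12 = False works.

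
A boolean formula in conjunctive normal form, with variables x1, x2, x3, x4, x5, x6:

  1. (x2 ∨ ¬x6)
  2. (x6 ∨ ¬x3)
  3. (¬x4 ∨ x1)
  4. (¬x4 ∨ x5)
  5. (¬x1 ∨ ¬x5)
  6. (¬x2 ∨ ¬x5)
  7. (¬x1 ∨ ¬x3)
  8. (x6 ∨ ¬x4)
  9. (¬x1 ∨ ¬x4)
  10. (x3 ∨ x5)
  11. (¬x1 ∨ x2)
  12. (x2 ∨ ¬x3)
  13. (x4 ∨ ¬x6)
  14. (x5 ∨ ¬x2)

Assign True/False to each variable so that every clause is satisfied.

x1=0, x2=0, x3=0, x4=0, x5=1, x6=0

Branch on x1: take x1 = False.
  then x4 is forced to False.
  then x6 is forced to False.
  then x3 is forced to False.
  then x5 is forced to True.
  then x2 is forced to False.
Check each clause:
  1. (¬x6 ∨ x2) — ¬x6 is true.
  2. (¬x3 ∨ x6) — ¬x3 is true.
  3. (x1 ∨ ¬x4) — ¬x4 is true.
  4. (x5 ∨ ¬x4) — ¬x4 is true.
  5. (¬x1 ∨ ¬x5) — ¬x1 is true.
  6. (¬x2 ∨ ¬x5) — ¬x2 is true.
  7. (¬x3 ∨ ¬x1) — ¬x3 is true.
  8. (x6 ∨ ¬x4) — ¬x4 is true.
  9. (¬x1 ∨ ¬x4) — ¬x4 is true.
  10. (x5 ∨ x3) — x5 is true.
  11. (¬x1 ∨ x2) — ¬x1 is true.
  12. (¬x3 ∨ x2) — ¬x3 is true.
  13. (¬x6 ∨ x4) — ¬x6 is true.
  14. (x5 ∨ ¬x2) — x5 is true.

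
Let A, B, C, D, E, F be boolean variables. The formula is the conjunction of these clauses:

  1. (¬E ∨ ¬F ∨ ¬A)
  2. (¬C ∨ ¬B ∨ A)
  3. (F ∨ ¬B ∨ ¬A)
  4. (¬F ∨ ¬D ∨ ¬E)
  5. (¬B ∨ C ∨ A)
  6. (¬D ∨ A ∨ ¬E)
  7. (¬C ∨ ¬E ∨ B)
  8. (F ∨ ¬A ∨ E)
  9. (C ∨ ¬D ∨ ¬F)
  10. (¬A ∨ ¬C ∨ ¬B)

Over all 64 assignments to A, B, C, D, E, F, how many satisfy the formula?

15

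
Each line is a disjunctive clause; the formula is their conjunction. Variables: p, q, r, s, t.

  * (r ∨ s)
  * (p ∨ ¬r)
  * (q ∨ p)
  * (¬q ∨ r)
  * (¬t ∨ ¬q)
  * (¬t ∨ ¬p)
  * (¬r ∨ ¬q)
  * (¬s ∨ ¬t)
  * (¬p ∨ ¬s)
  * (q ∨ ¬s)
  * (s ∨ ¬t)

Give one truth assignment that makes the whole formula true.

p = T  q = F  r = T  s = F  t = F

Pure literal: t appears only negated; assign t = False.
Branch on p: take p = True.
  then s is forced to False.
  then r is forced to True.
  then q is forced to False.
Every clause has at least one true literal under this assignment.
Check each clause:
  1. (r ∨ s) — r is true.
  2. (p ∨ ¬r) — p is true.
  3. (p ∨ q) — p is true.
  4. (¬q ∨ r) — r is true.
  5. (¬t ∨ ¬q) — ¬t is true.
  6. (¬t ∨ ¬p) — ¬t is true.
  7. (¬r ∨ ¬q) — ¬q is true.
  8. (¬s ∨ ¬t) — ¬t is true.
  9. (¬s ∨ ¬p) — ¬s is true.
  10. (¬s ∨ q) — ¬s is true.
  11. (s ∨ ¬t) — ¬t is true.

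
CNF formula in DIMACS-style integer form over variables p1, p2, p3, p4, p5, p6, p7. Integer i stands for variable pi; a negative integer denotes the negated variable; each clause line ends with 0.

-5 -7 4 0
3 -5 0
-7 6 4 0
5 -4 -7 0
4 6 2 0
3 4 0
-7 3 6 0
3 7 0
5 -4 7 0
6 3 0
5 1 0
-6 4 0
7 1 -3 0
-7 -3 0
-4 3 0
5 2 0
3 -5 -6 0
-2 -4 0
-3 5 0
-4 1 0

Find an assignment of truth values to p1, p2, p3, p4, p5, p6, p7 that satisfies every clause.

p1 = True, p2 = False, p3 = True, p4 = True, p5 = True, p6 = False, p7 = False

p1 occurs only positively in the remaining clauses — set p1 = True.
Set p2 = False and propagate.
  then p5 is forced to True.
  then p3 is forced to True.
  then p7 is forced to False.
Set p4 = True and propagate.
p6 is now unconstrained; take p6 = False.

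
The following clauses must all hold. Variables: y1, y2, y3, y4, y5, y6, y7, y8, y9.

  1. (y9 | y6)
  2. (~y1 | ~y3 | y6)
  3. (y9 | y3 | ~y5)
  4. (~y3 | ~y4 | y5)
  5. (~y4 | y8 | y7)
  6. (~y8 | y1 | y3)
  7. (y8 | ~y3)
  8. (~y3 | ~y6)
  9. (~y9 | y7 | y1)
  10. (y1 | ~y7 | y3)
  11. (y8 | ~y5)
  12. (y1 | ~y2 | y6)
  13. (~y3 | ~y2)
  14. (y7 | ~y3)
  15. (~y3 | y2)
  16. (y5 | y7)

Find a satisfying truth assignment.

y1 = T, y2 = T, y3 = F, y4 = T, y5 = F, y6 = F, y7 = T, y8 = T, y9 = T

Check each clause:
  1. (y9 | y6) — y9 is true.
  2. (~y1 | y6 | ~y3) — ~y3 is true.
  3. (y3 | ~y5 | y9) — y9 is true.
  4. (~y4 | ~y3 | y5) — ~y3 is true.
  5. (y8 | y7 | ~y4) — y8 is true.
  6. (y1 | ~y8 | y3) — y1 is true.
  7. (~y3 | y8) — y8 is true.
  8. (~y6 | ~y3) — ~y6 is true.
  9. (~y9 | y7 | y1) — y1 is true.
  10. (~y7 | y3 | y1) — y1 is true.
  11. (~y5 | y8) — y8 is true.
  12. (~y2 | y6 | y1) — y1 is true.
  13. (~y3 | ~y2) — ~y3 is true.
  14. (~y3 | y7) — ~y3 is true.
  15. (y2 | ~y3) — y2 is true.
  16. (y5 | y7) — y7 is true.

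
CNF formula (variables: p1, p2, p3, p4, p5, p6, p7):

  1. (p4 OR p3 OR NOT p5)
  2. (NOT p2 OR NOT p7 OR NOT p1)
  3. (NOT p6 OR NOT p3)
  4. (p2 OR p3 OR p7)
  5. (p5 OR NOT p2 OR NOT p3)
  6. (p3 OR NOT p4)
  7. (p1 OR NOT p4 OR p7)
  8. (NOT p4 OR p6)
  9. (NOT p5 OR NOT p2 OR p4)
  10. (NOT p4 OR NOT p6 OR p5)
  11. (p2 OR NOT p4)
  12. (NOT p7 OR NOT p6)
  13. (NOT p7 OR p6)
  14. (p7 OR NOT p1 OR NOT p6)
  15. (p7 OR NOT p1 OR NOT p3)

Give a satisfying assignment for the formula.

p1 = 0, p2 = 1, p3 = 0, p4 = 0, p5 = 0, p6 = 0, p7 = 0

Try p1 = False.
Branch on p2: take p2 = True.
The remaining clauses are satisfied by p3 = False, p4 = False, p5 = False, p6 = False, p7 = False.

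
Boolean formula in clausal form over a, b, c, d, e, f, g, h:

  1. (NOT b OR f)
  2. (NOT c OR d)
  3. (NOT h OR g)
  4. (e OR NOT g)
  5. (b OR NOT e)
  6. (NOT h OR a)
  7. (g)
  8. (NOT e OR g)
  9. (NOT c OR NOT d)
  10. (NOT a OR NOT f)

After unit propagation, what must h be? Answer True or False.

False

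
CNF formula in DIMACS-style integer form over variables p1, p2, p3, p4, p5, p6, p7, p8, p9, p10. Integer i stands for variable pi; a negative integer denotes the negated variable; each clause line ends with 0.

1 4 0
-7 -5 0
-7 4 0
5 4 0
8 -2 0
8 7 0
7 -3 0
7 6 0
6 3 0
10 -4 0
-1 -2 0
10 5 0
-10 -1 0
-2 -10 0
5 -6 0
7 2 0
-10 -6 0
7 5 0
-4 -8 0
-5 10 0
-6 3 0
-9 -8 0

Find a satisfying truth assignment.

p1=F, p2=F, p3=T, p4=T, p5=F, p6=F, p7=T, p8=F, p9=T, p10=T

Branch on p1: take p1 = False.
  then p4 is forced to True.
  then p10 is forced to True.
  then p2 is forced to False.
  then p7 is forced to True.
  then p5 is forced to False.
  then p6 is forced to False.
  then p3 is forced to True.
  then p8 is forced to False.
p9 is now unconstrained; take p9 = True.
Every clause has at least one true literal under this assignment.
Check each clause:
  1. (p1 | p4) — p4 is true.
  2. (~p7 | ~p5) — ~p5 is true.
  3. (p4 | ~p7) — p4 is true.
  4. (p4 | p5) — p4 is true.
  5. (p8 | ~p2) — ~p2 is true.
  6. (p8 | p7) — p7 is true.
  7. (p7 | ~p3) — p7 is true.
  8. (p6 | p7) — p7 is true.
  9. (p3 | p6) — p3 is true.
  10. (~p4 | p10) — p10 is true.
  11. (~p1 | ~p2) — ~p1 is true.
  12. (p5 | p10) — p10 is true.
  13. (~p10 | ~p1) — ~p1 is true.
  14. (~p10 | ~p2) — ~p2 is true.
  15. (p5 | ~p6) — ~p6 is true.
  16. (p7 | p2) — p7 is true.
  17. (~p6 | ~p10) — ~p6 is true.
  18. (p7 | p5) — p7 is true.
  19. (~p4 | ~p8) — ~p8 is true.
  20. (p10 | ~p5) — p10 is true.
  21. (~p6 | p3) — ~p6 is true.
  22. (~p9 | ~p8) — ~p8 is true.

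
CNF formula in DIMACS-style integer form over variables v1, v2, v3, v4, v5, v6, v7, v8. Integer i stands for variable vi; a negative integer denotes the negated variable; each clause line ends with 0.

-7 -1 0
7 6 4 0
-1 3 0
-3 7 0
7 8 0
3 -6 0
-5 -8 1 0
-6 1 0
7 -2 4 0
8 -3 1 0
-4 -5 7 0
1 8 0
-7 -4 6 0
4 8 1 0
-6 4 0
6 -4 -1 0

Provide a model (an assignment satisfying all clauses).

Pure literal: v2 appears only negated; assign v2 = False.
Pure literal: v5 appears only negated; assign v5 = False.
Set v1 = False and propagate.
  then v6 is forced to False.
  then v8 is forced to True.
Try v3 = False.
The remaining clauses are satisfied by v4 = True, v7 = False.
Every clause has at least one true literal under this assignment.
Check each clause:
  1. (¬v7 ∨ ¬v1) — ¬v7 is true.
  2. (v6 ∨ v4 ∨ v7) — v4 is true.
  3. (v3 ∨ ¬v1) — ¬v1 is true.
  4. (¬v3 ∨ v7) — ¬v3 is true.
  5. (v8 ∨ v7) — v8 is true.
  6. (¬v6 ∨ v3) — ¬v6 is true.
  7. (v1 ∨ ¬v5 ∨ ¬v8) — ¬v5 is true.
  8. (v1 ∨ ¬v6) — ¬v6 is true.
  9. (¬v2 ∨ v4 ∨ v7) — v4 is true.
  10. (¬v3 ∨ v1 ∨ v8) — v8 is true.
  11. (¬v4 ∨ ¬v5 ∨ v7) — ¬v5 is true.
  12. (v1 ∨ v8) — v8 is true.
  13. (v6 ∨ ¬v4 ∨ ¬v7) — ¬v7 is true.
  14. (v8 ∨ v4 ∨ v1) — v8 is true.
  15. (v4 ∨ ¬v6) — ¬v6 is true.
  16. (v6 ∨ ¬v1 ∨ ¬v4) — ¬v1 is true.

v1=F  v2=F  v3=F  v4=T  v5=F  v6=F  v7=F  v8=T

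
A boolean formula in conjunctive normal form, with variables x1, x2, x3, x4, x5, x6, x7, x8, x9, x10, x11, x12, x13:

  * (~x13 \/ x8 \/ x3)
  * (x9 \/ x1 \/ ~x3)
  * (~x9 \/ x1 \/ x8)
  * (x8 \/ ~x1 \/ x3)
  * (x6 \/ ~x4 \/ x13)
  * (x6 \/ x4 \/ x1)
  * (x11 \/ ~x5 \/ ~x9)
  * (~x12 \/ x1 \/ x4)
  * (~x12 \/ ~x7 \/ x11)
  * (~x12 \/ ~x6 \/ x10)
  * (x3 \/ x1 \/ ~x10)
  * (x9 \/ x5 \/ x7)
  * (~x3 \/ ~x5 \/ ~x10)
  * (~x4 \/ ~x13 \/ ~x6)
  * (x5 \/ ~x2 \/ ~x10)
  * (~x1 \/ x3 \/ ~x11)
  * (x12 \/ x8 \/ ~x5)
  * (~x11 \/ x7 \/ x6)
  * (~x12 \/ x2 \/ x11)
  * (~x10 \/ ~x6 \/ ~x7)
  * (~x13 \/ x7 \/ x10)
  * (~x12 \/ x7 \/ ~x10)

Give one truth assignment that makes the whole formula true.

x8 occurs only positively in the remaining clauses — set x8 = True.
Try x1 = False.
Set x2 = True and propagate.
Set x3 = False and propagate.
  then x10 is forced to False.
The remaining clauses are satisfied by x4 = True, x5 = False, x6 = True, x7 = False, x9 = True, x11 = False, x12 = False, x13 = False.
Every clause has at least one true literal under this assignment.

x1 = False  x2 = True  x3 = False  x4 = True  x5 = False  x6 = True  x7 = False  x8 = True  x9 = True  x10 = False  x11 = False  x12 = False  x13 = False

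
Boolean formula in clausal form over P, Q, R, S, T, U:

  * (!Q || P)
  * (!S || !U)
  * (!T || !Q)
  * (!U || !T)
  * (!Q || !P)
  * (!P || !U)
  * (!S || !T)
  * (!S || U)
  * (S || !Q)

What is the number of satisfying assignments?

10

Split on Q, then S.
  Q=T, S=T: a clause becomes empty — 0.
  Q=T, S=F: a clause becomes empty — 0.
  Q=F, S=T: a clause becomes empty — 0.
  Q=F, S=F: R free; 5 ways for (P,T,U) × 2^1 = 10.
Total: 0 + 0 + 0 + 10 = 10.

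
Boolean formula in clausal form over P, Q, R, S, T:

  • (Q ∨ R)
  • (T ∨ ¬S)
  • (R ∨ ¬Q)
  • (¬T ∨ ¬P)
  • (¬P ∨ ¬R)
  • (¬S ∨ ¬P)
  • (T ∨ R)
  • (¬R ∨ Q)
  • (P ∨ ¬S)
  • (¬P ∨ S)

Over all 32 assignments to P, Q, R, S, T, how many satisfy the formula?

2

The models are:
  P=0 Q=1 R=1 S=0 T=0
  P=0 Q=1 R=1 S=0 T=1
That's 2 in total.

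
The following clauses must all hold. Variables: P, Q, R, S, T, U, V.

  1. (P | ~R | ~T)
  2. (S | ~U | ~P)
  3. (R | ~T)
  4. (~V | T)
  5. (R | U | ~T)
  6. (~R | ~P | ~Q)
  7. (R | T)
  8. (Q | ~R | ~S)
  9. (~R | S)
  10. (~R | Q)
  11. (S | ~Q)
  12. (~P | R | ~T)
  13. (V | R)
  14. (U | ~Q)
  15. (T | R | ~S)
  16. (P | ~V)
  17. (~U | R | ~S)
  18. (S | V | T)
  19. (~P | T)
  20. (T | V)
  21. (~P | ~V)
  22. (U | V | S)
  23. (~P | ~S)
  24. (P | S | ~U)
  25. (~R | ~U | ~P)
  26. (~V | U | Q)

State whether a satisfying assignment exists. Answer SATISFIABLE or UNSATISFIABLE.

UNSATISFIABLE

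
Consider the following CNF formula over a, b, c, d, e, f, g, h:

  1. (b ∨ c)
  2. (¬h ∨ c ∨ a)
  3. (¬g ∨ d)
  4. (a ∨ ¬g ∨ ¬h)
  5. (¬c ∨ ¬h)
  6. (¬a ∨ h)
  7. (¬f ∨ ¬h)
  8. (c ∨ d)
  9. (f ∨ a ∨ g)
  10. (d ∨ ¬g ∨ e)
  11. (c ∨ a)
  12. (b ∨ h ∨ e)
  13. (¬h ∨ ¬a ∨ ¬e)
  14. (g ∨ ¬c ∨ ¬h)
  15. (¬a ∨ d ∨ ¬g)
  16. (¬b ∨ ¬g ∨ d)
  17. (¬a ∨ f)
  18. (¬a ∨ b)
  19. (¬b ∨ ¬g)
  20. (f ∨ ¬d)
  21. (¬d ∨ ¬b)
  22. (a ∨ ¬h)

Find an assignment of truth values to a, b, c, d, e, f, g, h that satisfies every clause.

a=False  b=True  c=True  d=False  e=False  f=True  g=False  h=False

Try a = False.
  then c is forced to True.
  then h is forced to False.
Branch on b: take b = True.
  then g is forced to False.
  then f is forced to True.
  then d is forced to False.
e is now unconstrained; take e = False.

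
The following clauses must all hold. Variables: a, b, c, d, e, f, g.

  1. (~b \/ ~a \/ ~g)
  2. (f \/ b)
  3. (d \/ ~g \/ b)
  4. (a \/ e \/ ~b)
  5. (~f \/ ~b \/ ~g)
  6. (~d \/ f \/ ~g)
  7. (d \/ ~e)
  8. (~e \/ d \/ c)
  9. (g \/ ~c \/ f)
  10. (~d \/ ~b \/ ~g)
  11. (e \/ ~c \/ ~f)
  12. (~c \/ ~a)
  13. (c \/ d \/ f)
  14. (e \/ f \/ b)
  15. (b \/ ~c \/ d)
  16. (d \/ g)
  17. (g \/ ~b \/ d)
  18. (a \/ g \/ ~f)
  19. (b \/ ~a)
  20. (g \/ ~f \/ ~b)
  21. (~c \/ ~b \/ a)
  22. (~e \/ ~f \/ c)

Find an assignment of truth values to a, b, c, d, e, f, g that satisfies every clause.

a=True, b=True, c=False, d=True, e=True, f=False, g=False

Branch on a: take a = True.
  then c is forced to False.
  then b is forced to True.
  then g is forced to False.
  then d is forced to True.
  then f is forced to False.
e is now unconstrained; take e = True.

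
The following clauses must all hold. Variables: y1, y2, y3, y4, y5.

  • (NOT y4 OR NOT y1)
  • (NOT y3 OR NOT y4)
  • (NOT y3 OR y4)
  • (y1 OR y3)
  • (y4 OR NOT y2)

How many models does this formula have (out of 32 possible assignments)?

2

Satisfying assignments:
  y1=T y2=F y3=F y4=F y5=F
  y1=T y2=F y3=F y4=F y5=T
Count: 2.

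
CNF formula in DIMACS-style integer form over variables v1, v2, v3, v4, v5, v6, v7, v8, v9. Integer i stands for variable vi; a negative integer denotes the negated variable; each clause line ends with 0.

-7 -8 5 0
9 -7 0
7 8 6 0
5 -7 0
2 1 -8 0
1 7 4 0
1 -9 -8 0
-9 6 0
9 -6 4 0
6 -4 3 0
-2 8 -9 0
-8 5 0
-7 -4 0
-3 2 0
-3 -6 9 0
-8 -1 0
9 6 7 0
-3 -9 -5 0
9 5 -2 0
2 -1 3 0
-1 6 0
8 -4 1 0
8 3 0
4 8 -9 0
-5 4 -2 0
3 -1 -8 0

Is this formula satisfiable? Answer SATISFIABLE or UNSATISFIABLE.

Branch on v1: take v1 = False.
Try v2 = True.
For the remaining variables, v3 = False, v4 = True, v5 = True, v6 = True, v7 = False, v8 = True, v9 = False works.
Every clause has at least one true literal under this assignment.
So v1=0, v2=1, v3=0, v4=1, v5=1, v6=1, v7=0, v8=1, v9=0 is a satisfying assignment.

SATISFIABLE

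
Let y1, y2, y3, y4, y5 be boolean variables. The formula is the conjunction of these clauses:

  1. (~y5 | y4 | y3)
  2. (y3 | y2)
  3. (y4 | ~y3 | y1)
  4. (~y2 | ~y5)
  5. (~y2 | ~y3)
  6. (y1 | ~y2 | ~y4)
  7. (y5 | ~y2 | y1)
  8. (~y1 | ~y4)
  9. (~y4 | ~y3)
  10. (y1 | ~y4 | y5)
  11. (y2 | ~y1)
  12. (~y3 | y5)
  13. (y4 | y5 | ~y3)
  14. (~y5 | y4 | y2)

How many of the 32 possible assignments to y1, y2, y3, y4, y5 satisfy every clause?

1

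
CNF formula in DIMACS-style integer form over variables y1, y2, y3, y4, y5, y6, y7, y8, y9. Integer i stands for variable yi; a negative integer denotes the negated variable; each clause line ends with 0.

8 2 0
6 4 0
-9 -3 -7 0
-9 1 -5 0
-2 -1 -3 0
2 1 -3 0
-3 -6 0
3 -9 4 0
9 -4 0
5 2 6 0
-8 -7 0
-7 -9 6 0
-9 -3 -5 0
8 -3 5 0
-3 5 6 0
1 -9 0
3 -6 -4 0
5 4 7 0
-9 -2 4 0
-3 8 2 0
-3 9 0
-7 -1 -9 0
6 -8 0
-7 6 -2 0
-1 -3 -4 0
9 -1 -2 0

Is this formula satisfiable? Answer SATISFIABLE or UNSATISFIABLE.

SATISFIABLE

Try y1 = False.
  then y9 is forced to False.
  then y4 is forced to False.
  then y6 is forced to True.
  then y3 is forced to False.
Try y2 = False.
  then y8 is forced to True.
  then y7 is forced to False.
  then y5 is forced to True.
Every clause has at least one true literal under this assignment.
So y1=0  y2=0  y3=0  y4=0  y5=1  y6=1  y7=0  y8=1  y9=0 is a satisfying assignment.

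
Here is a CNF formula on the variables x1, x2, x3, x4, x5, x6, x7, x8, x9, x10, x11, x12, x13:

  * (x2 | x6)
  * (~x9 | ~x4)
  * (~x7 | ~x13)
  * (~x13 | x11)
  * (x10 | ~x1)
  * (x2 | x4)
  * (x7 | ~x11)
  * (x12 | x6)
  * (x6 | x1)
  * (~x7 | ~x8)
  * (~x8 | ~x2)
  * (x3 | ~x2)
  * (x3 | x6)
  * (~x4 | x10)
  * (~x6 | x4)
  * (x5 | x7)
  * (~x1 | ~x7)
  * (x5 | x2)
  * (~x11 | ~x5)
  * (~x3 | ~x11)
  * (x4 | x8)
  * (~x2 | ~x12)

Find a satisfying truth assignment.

x1=0, x2=1, x3=1, x4=1, x5=0, x6=1, x7=1, x8=0, x9=0, x10=1, x11=0, x12=0, x13=0

Check each clause:
  1. (x6 | x2) — x2 is true.
  2. (~x9 | ~x4) — ~x9 is true.
  3. (~x7 | ~x13) — ~x13 is true.
  4. (~x13 | x11) — ~x13 is true.
  5. (~x1 | x10) — x10 is true.
  6. (x2 | x4) — x2 is true.
  7. (x7 | ~x11) — ~x11 is true.
  8. (x12 | x6) — x6 is true.
  9. (x1 | x6) — x6 is true.
  10. (~x7 | ~x8) — ~x8 is true.
  11. (~x8 | ~x2) — ~x8 is true.
  12. (x3 | ~x2) — x3 is true.
  13. (x3 | x6) — x3 is true.
  14. (x10 | ~x4) — x10 is true.
  15. (x4 | ~x6) — x4 is true.
  16. (x5 | x7) — x7 is true.
  17. (~x1 | ~x7) — ~x1 is true.
  18. (x2 | x5) — x2 is true.
  19. (~x11 | ~x5) — ~x5 is true.
  20. (~x3 | ~x11) — ~x11 is true.
  21. (x4 | x8) — x4 is true.
  22. (~x2 | ~x12) — ~x12 is true.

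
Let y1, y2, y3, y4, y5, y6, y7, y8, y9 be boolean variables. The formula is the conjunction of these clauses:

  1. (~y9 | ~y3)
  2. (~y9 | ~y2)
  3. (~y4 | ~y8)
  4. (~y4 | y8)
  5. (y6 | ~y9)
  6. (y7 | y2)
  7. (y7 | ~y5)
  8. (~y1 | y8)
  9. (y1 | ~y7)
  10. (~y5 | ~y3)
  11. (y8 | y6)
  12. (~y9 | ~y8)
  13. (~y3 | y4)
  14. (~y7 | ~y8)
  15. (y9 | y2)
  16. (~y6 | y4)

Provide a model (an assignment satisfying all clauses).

y3 occurs only negated in the remaining clauses — set y3 = False.
y5 occurs only negated in the remaining clauses — set y5 = False.
Try y1 = True.
  then y8 is forced to True.
  then y4 is forced to False.
  then y9 is forced to False.
  then y7 is forced to False.
  then y2 is forced to True.
  then y6 is forced to False.
Every clause has at least one true literal under this assignment.

y1=1, y2=1, y3=0, y4=0, y5=0, y6=0, y7=0, y8=1, y9=0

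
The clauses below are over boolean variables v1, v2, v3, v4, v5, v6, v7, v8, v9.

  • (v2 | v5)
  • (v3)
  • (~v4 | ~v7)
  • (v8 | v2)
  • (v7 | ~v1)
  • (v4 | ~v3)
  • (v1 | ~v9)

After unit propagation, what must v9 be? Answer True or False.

(v3) is a unit clause: v3 = True.
From (~v3 | v4) and v3 = True: v4 = True.
(~v4 | ~v7) with v4 = True leaves only ~v7, so v7 = False.
In (~v1 | v7), v7 is now false; ~v1 must hold, so v1 = False.
From (v1 | ~v9) and v1 = False: v9 = False.

False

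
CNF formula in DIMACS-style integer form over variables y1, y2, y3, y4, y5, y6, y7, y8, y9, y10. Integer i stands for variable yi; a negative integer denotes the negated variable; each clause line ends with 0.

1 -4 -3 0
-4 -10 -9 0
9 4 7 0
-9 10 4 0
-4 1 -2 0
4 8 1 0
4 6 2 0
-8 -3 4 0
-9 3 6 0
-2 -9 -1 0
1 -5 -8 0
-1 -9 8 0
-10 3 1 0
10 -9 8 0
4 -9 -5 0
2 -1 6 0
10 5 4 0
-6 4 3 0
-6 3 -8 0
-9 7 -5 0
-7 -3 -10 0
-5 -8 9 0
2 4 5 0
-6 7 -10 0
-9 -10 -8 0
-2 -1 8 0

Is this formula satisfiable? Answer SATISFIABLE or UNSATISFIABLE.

Try y1 = True.
Branch on y2: take y2 = True.
  then y9 is forced to False.
  then y8 is forced to True.
  then y5 is forced to False.
For the remaining variables, y3 = False, y4 = True, y6 = False, y7 = True, y10 = False works.
So y1=True, y2=True, y3=False, y4=True, y5=False, y6=False, y7=True, y8=True, y9=False, y10=False is a satisfying assignment.

SATISFIABLE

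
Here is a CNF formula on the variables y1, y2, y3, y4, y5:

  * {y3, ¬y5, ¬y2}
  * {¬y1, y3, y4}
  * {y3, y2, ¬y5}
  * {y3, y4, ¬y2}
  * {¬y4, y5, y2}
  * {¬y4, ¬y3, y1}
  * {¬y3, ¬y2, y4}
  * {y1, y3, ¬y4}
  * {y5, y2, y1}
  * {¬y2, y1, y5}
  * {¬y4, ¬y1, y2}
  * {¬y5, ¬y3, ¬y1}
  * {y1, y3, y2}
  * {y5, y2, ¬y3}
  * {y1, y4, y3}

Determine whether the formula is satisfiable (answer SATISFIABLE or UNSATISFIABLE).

SATISFIABLE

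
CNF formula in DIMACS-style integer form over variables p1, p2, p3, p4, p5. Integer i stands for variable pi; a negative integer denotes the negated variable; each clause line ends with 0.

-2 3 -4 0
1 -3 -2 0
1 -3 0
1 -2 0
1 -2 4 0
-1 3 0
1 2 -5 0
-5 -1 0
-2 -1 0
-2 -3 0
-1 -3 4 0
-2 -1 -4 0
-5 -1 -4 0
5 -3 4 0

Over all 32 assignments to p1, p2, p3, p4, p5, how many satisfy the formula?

The models are:
  p1=F p2=F p3=F p4=F p5=F
  p1=F p2=F p3=F p4=T p5=F
  p1=T p2=F p3=T p4=T p5=F
That's 3 in total.

3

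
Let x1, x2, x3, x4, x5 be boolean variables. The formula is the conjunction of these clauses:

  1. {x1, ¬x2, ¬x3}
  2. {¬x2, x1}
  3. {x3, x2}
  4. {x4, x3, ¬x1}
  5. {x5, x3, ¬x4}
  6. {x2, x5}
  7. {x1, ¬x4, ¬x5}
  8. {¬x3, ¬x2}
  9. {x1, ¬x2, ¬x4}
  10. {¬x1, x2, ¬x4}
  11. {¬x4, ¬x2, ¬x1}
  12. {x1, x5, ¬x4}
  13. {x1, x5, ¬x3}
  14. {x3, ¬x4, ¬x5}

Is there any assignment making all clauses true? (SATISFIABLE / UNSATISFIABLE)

SATISFIABLE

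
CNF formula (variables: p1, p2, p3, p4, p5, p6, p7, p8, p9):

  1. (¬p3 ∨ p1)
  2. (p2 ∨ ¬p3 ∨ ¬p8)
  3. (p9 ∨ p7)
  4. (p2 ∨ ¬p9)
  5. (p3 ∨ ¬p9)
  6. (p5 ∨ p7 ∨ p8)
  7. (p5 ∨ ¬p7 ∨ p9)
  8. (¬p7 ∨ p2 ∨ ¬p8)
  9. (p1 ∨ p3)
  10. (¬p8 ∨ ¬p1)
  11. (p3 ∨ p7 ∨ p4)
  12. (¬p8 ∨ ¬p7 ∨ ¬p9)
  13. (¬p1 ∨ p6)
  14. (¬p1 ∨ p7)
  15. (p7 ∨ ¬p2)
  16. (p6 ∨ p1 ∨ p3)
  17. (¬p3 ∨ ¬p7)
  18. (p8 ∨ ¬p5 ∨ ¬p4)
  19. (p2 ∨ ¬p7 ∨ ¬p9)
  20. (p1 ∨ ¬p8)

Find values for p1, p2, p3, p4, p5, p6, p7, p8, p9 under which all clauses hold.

p1 = T, p2 = T, p3 = F, p4 = F, p5 = T, p6 = T, p7 = T, p8 = F, p9 = F

Check each clause:
  1. (p1 ∨ ¬p3) — p1 is true.
  2. (p2 ∨ ¬p8 ∨ ¬p3) — ¬p8 is true.
  3. (p9 ∨ p7) — p7 is true.
  4. (¬p9 ∨ p2) — p2 is true.
  5. (p3 ∨ ¬p9) — ¬p9 is true.
  6. (p7 ∨ p8 ∨ p5) — p5 is true.
  7. (¬p7 ∨ p5 ∨ p9) — p5 is true.
  8. (¬p7 ∨ p2 ∨ ¬p8) — ¬p8 is true.
  9. (p1 ∨ p3) — p1 is true.
  10. (¬p8 ∨ ¬p1) — ¬p8 is true.
  11. (p4 ∨ p7 ∨ p3) — p7 is true.
  12. (¬p8 ∨ ¬p7 ∨ ¬p9) — ¬p8 is true.
  13. (p6 ∨ ¬p1) — p6 is true.
  14. (p7 ∨ ¬p1) — p7 is true.
  15. (¬p2 ∨ p7) — p7 is true.
  16. (p3 ∨ p6 ∨ p1) — p1 is true.
  17. (¬p7 ∨ ¬p3) — ¬p3 is true.
  18. (¬p5 ∨ p8 ∨ ¬p4) — ¬p4 is true.
  19. (¬p9 ∨ ¬p7 ∨ p2) — p2 is true.
  20. (p1 ∨ ¬p8) — ¬p8 is true.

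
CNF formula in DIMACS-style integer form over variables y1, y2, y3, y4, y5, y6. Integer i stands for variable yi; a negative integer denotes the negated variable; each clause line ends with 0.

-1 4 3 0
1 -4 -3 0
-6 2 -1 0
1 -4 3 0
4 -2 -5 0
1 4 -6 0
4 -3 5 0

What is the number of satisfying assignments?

Split on y4, then y1.
  y4=T, y1=T: y3, y5 free; 3 ways for (y2,y6) × 2^2 = 12.
  y4=T, y1=F: a clause becomes empty — 0.
  y4=F, y1=T: remaining (y2,y3,y5,y6) ∈ {(F,T,T,F)} — 1.
  y4=F, y1=F: remaining (y2,y3,y5,y6) ∈ {(F,F,F,F); (F,F,T,F); (F,T,T,F); (T,F,F,F)} — 4.
Total: 12 + 0 + 1 + 4 = 17.

17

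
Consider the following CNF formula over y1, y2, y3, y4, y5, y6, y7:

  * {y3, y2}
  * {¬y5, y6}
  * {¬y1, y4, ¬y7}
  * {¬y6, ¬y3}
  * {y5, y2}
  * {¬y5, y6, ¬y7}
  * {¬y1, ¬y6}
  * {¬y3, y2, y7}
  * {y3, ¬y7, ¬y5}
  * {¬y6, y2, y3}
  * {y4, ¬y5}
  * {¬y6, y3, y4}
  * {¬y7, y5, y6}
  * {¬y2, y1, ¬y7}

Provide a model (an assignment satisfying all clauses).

Pure literal: y4 appears only positively; assign y4 = True.
Set y1 = False and propagate.
Try y2 = True.
  then y7 is forced to False.
The remaining clauses are satisfied by y3 = False, y5 = False, y6 = False.

y1=False, y2=True, y3=False, y4=True, y5=False, y6=False, y7=False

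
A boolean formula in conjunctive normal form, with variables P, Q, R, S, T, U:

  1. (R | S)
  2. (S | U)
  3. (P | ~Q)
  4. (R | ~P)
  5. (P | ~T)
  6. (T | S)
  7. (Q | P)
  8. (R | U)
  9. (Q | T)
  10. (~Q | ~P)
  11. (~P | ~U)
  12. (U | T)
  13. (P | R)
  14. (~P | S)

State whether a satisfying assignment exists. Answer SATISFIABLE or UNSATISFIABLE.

SATISFIABLE

R occurs only positively in the remaining clauses — set R = True.
S occurs only positively in the remaining clauses — set S = True.
Set P = True and propagate.
  then Q is forced to False.
  then T is forced to True.
  then U is forced to False.
So P = True, Q = False, R = True, S = True, T = True, U = False is a satisfying assignment.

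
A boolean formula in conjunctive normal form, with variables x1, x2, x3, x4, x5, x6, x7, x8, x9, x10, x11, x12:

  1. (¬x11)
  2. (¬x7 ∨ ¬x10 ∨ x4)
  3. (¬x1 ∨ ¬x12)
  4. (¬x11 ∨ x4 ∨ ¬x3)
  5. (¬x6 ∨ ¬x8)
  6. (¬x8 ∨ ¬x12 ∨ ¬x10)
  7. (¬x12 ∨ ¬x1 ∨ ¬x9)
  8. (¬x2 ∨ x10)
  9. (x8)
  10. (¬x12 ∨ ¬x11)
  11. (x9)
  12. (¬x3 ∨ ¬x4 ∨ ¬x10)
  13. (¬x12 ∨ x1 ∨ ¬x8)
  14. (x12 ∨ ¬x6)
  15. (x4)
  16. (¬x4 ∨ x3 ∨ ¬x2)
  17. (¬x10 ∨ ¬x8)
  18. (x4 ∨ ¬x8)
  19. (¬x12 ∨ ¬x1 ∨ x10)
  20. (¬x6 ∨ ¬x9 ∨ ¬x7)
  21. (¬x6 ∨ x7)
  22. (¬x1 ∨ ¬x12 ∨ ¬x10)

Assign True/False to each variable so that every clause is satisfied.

(¬x11) is a unit clause, so x11 = False.
The clause (x8) is unit: x8 must be True.
Unit propagation: (¬x6) forces x6 = False.
(x9) is a unit clause, so x9 = True.
The clause (x4) is unit: x4 must be True.
Unit propagation: (¬x10) forces x10 = False.
(¬x2) is a unit clause, so x2 = False.
x12 occurs only negated in the remaining clauses — set x12 = False.
x1, x3, x5, x7 are now unconstrained; take x1 = False, x3 = True, x5 = False, x7 = False.

x1 = F, x2 = F, x3 = T, x4 = T, x5 = F, x6 = F, x7 = F, x8 = T, x9 = T, x10 = F, x11 = F, x12 = F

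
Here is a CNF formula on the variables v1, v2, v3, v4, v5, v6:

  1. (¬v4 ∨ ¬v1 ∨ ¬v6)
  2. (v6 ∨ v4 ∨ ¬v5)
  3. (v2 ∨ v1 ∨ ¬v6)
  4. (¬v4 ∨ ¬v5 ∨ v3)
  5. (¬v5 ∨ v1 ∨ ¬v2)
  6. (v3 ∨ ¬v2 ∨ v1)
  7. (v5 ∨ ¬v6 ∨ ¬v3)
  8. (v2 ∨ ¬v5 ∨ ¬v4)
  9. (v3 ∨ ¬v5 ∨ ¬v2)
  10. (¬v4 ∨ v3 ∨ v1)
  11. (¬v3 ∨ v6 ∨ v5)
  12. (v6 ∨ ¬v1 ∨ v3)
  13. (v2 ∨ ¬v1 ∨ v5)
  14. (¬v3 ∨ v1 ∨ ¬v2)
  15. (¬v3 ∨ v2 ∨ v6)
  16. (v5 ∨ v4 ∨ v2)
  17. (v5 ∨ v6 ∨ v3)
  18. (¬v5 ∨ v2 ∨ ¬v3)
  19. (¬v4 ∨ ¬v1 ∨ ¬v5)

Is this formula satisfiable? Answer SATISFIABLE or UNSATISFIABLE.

SATISFIABLE

Try v1 = True.
For the remaining variables, v2 = False, v3 = False, v4 = False, v5 = True, v6 = True works.
Every clause has at least one true literal under this assignment.
So v1=T, v2=F, v3=F, v4=F, v5=T, v6=T is a satisfying assignment.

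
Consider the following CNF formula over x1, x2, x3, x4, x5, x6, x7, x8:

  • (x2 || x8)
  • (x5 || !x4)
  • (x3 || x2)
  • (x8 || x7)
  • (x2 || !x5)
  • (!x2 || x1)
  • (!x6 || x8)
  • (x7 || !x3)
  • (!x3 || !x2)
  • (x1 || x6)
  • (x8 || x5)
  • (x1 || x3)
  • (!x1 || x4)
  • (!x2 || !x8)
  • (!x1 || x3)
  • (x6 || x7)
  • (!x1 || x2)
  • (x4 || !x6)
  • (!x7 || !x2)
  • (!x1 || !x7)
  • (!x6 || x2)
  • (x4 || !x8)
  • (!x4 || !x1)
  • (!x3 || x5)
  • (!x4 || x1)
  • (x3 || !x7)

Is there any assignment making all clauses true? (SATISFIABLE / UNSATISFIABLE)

UNSATISFIABLE

x1 = True:
  propagation gives x4=True; an empty clause results — contradiction.
x1 = False:
  propagation gives x2=False, x8=True, x3=True, x5=False; an empty clause results — contradiction.
Every branch closes, so no satisfying assignment exists.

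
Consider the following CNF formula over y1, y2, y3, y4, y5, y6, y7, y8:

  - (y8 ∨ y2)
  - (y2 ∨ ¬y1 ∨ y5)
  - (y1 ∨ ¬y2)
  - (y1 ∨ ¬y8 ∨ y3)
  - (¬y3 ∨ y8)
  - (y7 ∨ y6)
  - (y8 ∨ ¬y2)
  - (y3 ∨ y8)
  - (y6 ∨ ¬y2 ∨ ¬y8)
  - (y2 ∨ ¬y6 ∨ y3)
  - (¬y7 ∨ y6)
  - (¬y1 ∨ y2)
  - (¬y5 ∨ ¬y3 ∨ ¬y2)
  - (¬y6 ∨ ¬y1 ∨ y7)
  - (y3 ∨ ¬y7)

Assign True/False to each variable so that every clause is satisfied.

Set y1 = True and propagate.
  then y2 is forced to True.
  then y8 is forced to True.
  then y6 is forced to True.
  then y7 is forced to True.
  then y3 is forced to True.
  then y5 is forced to False.
y4 is now unconstrained; take y4 = False.
Every clause has at least one true literal under this assignment.
Check each clause:
  1. (y2 ∨ y8) — y8 is true.
  2. (y5 ∨ ¬y1 ∨ y2) — y2 is true.
  3. (¬y2 ∨ y1) — y1 is true.
  4. (y1 ∨ ¬y8 ∨ y3) — y1 is true.
  5. (y8 ∨ ¬y3) — y8 is true.
  6. (y7 ∨ y6) — y6 is true.
  7. (y8 ∨ ¬y2) — y8 is true.
  8. (y8 ∨ y3) — y8 is true.
  9. (y6 ∨ ¬y8 ∨ ¬y2) — y6 is true.
  10. (y3 ∨ ¬y6 ∨ y2) — y2 is true.
  11. (y6 ∨ ¬y7) — y6 is true.
  12. (y2 ∨ ¬y1) — y2 is true.
  13. (¬y3 ∨ ¬y2 ∨ ¬y5) — ¬y5 is true.
  14. (y7 ∨ ¬y6 ∨ ¬y1) — y7 is true.
  15. (y3 ∨ ¬y7) — y3 is true.

y1=True  y2=True  y3=True  y4=False  y5=False  y6=True  y7=True  y8=True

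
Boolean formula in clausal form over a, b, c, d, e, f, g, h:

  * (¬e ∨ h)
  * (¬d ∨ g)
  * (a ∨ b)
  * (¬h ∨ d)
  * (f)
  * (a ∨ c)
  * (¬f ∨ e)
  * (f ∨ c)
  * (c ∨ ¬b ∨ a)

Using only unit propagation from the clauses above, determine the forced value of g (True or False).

True

(f) is a unit clause: f = True.
(¬f ∨ e) with f = True leaves only e, so e = True.
(h ∨ ¬e): since e = True, the clause reduces to (h). h = True.
(d ∨ ¬h): since h = True, the clause reduces to (d). d = True.
(g ∨ ¬d) with d = True leaves only g, so g = True.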